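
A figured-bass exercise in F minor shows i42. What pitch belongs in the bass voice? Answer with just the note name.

i in F minor has root F; the chord is F-Ab-C-Eb.
The figure 42 means third inversion — the seventh is in the bass.

Eb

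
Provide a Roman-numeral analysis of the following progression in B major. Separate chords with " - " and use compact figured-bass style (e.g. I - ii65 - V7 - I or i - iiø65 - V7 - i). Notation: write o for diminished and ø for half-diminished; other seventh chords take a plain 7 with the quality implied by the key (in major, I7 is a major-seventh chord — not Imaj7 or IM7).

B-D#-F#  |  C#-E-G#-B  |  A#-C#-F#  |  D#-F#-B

B-D#-F#: major triad on B = scale degree 1 → I.
C#-E-G#-B: minor seventh chord on C# = scale degree 2 → ii7.
A#-C#-F#: major triad on F# = scale degree 5 → V6.
D#-F#-B: major triad on B = scale degree 1 → I6.

I - ii7 - V6 - I6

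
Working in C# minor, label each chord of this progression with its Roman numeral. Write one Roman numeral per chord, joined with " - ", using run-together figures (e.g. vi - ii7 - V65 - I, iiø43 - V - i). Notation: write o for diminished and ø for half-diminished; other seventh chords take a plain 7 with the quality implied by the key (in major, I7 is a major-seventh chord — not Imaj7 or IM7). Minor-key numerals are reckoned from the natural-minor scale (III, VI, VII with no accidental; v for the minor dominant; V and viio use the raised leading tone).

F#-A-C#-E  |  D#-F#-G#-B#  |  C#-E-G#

F#-A-C#-E: minor seventh chord on F# = scale degree 4 → iv7.
D#-F#-G#-B#: root G# is the dominant; dominant seventh chord there is V43.
C#-E-G#: root C# is the tonic; minor triad there is i.

iv7 - V43 - i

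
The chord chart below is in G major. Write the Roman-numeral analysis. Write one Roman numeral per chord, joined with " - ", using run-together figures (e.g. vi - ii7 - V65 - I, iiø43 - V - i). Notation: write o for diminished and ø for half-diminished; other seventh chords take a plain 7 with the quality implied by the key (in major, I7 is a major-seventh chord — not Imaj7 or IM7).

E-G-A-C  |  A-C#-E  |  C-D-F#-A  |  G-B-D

ii43 - V/V - V42 - I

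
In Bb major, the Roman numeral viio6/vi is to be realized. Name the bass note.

The applied chord viio6/vi is rooted on F#: F#-A-C.
The figure 6 means first inversion — the third is in the bass.

A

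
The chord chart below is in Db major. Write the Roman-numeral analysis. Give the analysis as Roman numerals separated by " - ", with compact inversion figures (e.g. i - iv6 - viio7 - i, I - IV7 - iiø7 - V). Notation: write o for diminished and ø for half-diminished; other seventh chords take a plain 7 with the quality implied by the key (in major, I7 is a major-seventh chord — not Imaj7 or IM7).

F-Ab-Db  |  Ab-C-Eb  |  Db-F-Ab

F-Ab-Db: root Db is the tonic; major triad there is I6.
Ab-C-Eb has root Ab, degree 5 in Db major, so V.
Db-F-Ab: root Db is the tonic; major triad there is I.

I6 - V - I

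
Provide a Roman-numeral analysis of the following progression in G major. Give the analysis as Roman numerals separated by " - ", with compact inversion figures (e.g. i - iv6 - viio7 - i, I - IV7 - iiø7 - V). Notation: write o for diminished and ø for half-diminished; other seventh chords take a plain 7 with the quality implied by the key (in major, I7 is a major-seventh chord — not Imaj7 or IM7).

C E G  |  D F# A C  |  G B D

IV - V7 - I

C-E-G: root C is the subdominant; major triad there is IV.
D-F#-A-C: root D is the dominant; dominant seventh chord there is V7.
G-B-D: root G is the tonic; major triad there is I.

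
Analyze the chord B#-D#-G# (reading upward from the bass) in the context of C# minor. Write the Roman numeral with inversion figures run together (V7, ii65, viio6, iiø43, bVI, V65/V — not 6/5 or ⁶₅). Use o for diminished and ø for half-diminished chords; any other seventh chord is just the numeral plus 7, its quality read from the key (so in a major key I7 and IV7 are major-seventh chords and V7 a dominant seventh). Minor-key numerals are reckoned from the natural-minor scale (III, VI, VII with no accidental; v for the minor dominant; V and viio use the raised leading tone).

V6

Stacked in thirds the chord is G#-B#-D#: a major triad on G#.
In C# minor, G# is the dominant; the diatonic major triad there is V.
With B# in the bass the chord is in first inversion, so the figured bass is 6.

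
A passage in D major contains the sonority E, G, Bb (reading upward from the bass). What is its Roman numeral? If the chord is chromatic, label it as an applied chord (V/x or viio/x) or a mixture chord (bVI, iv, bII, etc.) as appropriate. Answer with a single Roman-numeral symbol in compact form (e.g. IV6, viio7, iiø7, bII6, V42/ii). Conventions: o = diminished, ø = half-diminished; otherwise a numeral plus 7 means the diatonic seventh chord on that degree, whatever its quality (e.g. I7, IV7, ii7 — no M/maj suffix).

iio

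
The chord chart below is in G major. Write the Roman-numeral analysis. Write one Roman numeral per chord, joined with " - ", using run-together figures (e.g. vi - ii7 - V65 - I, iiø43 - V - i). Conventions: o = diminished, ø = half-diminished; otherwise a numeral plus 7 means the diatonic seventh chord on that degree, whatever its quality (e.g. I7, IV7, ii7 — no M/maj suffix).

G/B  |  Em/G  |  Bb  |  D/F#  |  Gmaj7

I6 - vi6 - bIII - V6 - I7

G/B has root G, degree 1 in G major, so I6.
Em/G: minor triad on E = scale degree 6 → vi6.
Bb: Bb with this quality isn't in the key; it's bIII, borrowed from the parallel minor.
D/F# has root D, degree 5 in G major, so V6.
Gmaj7: major seventh chord on G = scale degree 1 → I7.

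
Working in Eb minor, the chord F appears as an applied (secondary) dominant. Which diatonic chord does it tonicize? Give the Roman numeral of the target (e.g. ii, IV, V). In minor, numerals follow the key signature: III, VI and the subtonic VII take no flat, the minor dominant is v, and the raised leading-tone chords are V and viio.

The chord is a major triad on F.
A dominant resolves down a perfect fifth: F → Bb. In Eb minor, Bb is scale degree 5, i.e. V.

V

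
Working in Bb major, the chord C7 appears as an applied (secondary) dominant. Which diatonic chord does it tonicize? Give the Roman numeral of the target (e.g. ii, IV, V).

V

The chord is a dominant seventh chord on C.
A dominant resolves down a perfect fifth: C → F. In Bb major, F is scale degree 5, i.e. V.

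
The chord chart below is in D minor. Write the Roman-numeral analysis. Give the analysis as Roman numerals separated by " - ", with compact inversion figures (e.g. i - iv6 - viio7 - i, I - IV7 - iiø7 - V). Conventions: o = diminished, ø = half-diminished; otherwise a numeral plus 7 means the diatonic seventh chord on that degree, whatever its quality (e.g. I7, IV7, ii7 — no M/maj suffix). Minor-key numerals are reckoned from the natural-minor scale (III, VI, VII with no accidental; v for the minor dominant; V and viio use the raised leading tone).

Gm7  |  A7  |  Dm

Gm7: minor seventh chord on G = scale degree 4 → iv7.
A7: dominant seventh chord on A = scale degree 5 → V7.
Dm: root D is the tonic; minor triad there is i.

iv7 - V7 - i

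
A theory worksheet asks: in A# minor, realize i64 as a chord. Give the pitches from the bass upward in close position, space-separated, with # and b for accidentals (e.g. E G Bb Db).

E# A# C#

In A# minor, the first degree is A#, and the diatonic chord built there is a minor triad.
That chord is spelled A#-C#-E#.
With the 64 figure the chord is in second inversion; from the bass E# upward in close position it reads E#-A#-C#.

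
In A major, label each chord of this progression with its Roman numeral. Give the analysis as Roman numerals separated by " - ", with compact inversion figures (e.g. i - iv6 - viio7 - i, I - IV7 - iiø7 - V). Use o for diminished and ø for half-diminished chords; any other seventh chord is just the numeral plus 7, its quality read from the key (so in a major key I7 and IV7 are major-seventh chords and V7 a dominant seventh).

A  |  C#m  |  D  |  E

A: major triad on A = scale degree 1 → I.
C#m: minor triad on C# = scale degree 3 → iii.
D: root D is the subdominant; major triad there is IV.
E has root E, degree 5 in A major, so V.

I - iii - IV - V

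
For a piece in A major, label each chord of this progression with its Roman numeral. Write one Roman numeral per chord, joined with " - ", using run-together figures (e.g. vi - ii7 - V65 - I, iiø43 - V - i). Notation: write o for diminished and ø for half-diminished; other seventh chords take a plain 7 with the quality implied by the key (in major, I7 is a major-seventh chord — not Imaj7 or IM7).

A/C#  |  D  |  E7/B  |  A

I6 - IV - V43 - I

A/C#: root A is the tonic; major triad there is I6.
D has root D, degree 4 in A major, so IV.
E7/B: dominant seventh chord on E = scale degree 5 → V43.
A: root A is the tonic; major triad there is I.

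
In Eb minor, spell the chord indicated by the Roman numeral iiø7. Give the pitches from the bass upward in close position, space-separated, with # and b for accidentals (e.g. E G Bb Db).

F Ab Cb Eb

In Eb minor, the supertonic is F, and the diatonic chord built there is a half-diminished seventh chord.
Stacking thirds from F gives F-Ab-Cb-Eb.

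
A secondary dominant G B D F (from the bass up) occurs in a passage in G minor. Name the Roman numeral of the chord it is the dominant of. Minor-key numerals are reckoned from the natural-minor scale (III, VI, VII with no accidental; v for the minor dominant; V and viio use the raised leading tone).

iv

The chord is a dominant seventh chord on G.
A dominant resolves down a perfect fifth: G → C. In G minor, C is scale degree 4, i.e. iv.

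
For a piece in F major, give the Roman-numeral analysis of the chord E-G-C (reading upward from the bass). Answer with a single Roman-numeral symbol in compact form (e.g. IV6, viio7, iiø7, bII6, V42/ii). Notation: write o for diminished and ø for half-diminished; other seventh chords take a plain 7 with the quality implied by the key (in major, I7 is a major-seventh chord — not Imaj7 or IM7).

V6

The pitches C-E-G form a major triad rooted on C.
In F major, C is the dominant; the diatonic major triad there is V.
With E in the bass the chord is in first inversion, so the figured bass is 6.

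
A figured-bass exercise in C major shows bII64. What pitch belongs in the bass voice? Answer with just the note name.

bII in C major has root Db; the chord is Db-F-Ab.
The figure 64 means second inversion — the fifth is in the bass.

Ab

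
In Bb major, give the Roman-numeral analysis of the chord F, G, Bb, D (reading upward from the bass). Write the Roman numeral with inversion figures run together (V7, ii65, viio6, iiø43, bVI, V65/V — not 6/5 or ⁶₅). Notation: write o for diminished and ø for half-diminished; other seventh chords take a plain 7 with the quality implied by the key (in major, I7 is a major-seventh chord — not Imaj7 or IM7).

Stacked in thirds the chord is G-Bb-D-F: a minor seventh chord on G.
G is scale degree 6 in Bb major, and a minor seventh chord on that degree is written vi7.
With F in the bass the chord is in third inversion, so the figured bass is 42.

vi42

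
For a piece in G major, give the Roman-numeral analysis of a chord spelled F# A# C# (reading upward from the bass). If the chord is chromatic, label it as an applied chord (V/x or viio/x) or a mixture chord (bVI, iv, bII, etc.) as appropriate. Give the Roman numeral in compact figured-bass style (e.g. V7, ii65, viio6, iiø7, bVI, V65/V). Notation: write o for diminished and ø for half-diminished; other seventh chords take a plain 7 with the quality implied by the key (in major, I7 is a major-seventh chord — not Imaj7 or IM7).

The pitches F#-A#-C# form a major triad rooted on F#.
F# is not a diatonic chord root with this quality in G major, but it lies a perfect fifth above B (iii), so the chord functions as an applied dominant of iii.

V/iii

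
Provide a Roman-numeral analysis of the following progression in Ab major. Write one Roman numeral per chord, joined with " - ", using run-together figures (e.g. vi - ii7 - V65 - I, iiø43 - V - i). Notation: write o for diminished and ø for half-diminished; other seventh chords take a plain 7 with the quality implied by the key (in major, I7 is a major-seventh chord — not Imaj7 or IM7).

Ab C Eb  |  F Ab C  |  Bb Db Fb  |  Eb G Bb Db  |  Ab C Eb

Ab-C-Eb: major triad on Ab = scale degree 1 → I.
F-Ab-C: root F is the submediant; minor triad there is vi.
Bb-Db-Fb: diminished triad on Bb — chromatic; iio (borrowed from the parallel minor).
Eb-G-Bb-Db: dominant seventh chord on Eb = scale degree 5 → V7.
Ab-C-Eb: root Ab is the tonic; major triad there is I.

I - vi - iio - V7 - I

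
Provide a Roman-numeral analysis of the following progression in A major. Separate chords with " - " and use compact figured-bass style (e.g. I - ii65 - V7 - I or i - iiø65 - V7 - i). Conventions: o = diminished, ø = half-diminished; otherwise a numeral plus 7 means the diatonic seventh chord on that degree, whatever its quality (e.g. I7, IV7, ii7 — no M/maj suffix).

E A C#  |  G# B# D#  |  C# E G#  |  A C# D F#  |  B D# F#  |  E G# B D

I64 - V/iii - iii - IV43 - V/V - V7

E-A-C#: root A is the tonic; major triad there is I64.
G#-B#-D#: chromatic; G# is V of iii, so V/iii.
C#-E-G# has root C#, degree 3 in A major, so iii.
A-C#-D-F#: major seventh chord on D = scale degree 4 → IV43.
B-D#-F# is the secondary dominant of V (major triad on B): V/V.
E-G#-B-D: dominant seventh chord on E = scale degree 5 → V7.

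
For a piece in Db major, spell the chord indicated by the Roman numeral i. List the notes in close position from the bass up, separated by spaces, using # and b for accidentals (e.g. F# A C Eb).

Db Fb Ab

Scale degree 1 in Db major is Db; here the chord built on it is altered to a minor triad. i is the minor tonic, borrowed from the parallel minor.
So the chord is Db-Fb-Ab, a minor triad.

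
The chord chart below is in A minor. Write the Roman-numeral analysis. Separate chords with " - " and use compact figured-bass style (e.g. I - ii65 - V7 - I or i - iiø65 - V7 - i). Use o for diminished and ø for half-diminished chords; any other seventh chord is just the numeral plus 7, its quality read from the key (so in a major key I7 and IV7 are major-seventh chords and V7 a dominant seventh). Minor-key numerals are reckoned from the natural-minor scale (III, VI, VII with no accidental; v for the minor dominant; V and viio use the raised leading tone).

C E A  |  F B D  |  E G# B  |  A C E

i6 - iio64 - V - i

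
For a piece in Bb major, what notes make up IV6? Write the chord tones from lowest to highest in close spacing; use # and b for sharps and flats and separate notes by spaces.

In Bb major, scale degree 4 is Eb, and the diatonic chord built there is a major triad.
Stacking thirds from Eb gives Eb-G-Bb.
The figured bass 6 indicates first inversion, placing the third (G) in the bass: G-Bb-Eb.

G Bb Eb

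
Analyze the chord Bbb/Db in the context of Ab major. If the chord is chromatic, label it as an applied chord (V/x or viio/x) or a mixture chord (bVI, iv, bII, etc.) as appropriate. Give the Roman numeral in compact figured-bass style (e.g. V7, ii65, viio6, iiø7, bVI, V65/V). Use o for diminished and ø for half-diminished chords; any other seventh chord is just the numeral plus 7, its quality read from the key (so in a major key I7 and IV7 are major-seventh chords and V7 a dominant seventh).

The pitches Bbb-Db-Fb form a major triad rooted on Bbb.
Bbb is the lowered second degree of Ab major (diatonic 2 would be Bb). This is the Neapolitan sixth — a major triad on the lowered second degree, here in its customary first inversion.
With Db in the bass the chord is in first inversion, so the figured bass is 6.

bII6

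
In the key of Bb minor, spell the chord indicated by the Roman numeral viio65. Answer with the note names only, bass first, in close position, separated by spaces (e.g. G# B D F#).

C Eb Gb A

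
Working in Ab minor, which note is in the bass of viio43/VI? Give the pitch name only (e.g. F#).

The applied chord viio43/VI is rooted on Eb: Eb-Gb-Bbb-Dbb.
The figure 43 means second inversion — the fifth is in the bass.

Bbb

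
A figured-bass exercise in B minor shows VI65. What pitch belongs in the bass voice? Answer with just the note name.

B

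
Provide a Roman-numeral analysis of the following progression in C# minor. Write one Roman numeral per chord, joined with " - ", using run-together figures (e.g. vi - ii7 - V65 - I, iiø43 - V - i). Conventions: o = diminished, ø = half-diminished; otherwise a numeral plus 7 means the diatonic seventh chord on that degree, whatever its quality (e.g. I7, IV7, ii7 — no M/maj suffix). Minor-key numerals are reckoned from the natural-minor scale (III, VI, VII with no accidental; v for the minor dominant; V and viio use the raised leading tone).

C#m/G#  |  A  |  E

C#m/G#: minor triad on C# = scale degree 1 → i64.
A: root A is the submediant; major triad there is VI.
E: root E is the mediant; major triad there is III.

i64 - VI - III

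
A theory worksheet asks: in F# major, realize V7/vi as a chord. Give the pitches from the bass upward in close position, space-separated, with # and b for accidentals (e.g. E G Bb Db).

A# C## E# G#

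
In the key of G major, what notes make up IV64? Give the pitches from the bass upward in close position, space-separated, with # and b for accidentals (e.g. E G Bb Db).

In G major, scale degree 4 is C, and the diatonic chord built there is a major triad.
Stacking thirds from C gives C-E-G.
The figured bass 64 indicates second inversion, placing the fifth (G) in the bass: G-C-E.

G C E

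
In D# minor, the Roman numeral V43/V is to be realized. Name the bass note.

B#

The applied chord V43/V is rooted on E#: E#-G##-B#-D#.
The figure 43 means second inversion — the fifth is in the bass.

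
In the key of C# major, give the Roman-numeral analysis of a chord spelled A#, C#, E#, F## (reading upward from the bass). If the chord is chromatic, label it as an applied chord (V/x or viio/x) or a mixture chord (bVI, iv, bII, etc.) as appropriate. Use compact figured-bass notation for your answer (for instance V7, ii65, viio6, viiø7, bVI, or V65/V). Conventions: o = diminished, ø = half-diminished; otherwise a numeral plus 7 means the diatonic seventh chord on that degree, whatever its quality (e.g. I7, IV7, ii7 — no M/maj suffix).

viiø65/V

Stacked in thirds the chord is F##-A#-C#-E#: a half-diminished seventh chord on F##.
F## sits a half step below G# (V in C# major); a diminished chord there is the applied leading-tone chord of V.
With A# in the bass the chord is in first inversion, so the figured bass is 65.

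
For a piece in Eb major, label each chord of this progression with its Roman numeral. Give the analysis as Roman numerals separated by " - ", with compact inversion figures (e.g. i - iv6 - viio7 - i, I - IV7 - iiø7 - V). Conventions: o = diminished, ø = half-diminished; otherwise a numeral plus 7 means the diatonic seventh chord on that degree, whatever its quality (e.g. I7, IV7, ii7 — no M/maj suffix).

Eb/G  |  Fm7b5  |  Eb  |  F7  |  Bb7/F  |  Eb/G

I6 - iiø7 - I - V7/V - V43 - I6

Eb/G: root Eb is the tonic; major triad there is I6.
Fm7b5 is non-diatonic — iiø7, a mixture chord from Eb minor.
Eb has root Eb, degree 1 in Eb major, so I.
F7 is the secondary dominant of V (dominant seventh chord on F): V7/V.
Bb7/F: root Bb is the dominant; dominant seventh chord there is V43.
Eb/G has root Eb, degree 1 in Eb major, so I6.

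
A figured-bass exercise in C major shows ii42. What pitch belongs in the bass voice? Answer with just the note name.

C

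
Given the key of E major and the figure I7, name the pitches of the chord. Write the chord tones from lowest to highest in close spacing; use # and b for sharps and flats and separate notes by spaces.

E G# B D#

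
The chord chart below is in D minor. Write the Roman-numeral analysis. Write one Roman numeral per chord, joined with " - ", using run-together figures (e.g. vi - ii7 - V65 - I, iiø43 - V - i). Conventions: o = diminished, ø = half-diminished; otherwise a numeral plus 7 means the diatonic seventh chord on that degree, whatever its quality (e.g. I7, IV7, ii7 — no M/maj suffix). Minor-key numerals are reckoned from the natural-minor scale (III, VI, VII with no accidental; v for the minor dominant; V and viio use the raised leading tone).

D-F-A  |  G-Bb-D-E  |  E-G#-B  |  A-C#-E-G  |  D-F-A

D-F-A has root D, degree 1 in D minor, so i.
G-Bb-D-E: root E is the supertonic; half-diminished seventh chord there is iiø65.
E-G#-B: chromatic; E is V of V, so V/V.
A-C#-E-G: dominant seventh chord on A = scale degree 5 → V7.
D-F-A: minor triad on D = scale degree 1 → i.

i - iiø65 - V/V - V7 - i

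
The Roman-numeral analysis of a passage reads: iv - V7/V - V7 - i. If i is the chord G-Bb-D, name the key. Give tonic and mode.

The chord Gm is a minor triad rooted on G; its label is i.
If G is scale degree 1 and the mode makes that degree carry a minor triad, the tonic is G and the mode is minor.

G minor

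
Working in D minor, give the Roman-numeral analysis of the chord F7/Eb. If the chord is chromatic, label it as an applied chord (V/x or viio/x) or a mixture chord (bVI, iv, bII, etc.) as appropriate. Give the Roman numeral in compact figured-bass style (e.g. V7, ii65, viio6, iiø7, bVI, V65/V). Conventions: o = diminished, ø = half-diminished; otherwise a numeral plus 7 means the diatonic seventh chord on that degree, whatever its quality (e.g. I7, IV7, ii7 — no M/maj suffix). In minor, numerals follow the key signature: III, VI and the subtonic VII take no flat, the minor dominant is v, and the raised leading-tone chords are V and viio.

Stacked in thirds the chord is F-A-C-Eb: a dominant seventh chord on F.
F is not a diatonic chord root with this quality in D minor, but it lies a perfect fifth above Bb (VI), so the chord functions as an applied dominant of VI.
With Eb in the bass the chord is in third inversion, so the figured bass is 42.

V42/VI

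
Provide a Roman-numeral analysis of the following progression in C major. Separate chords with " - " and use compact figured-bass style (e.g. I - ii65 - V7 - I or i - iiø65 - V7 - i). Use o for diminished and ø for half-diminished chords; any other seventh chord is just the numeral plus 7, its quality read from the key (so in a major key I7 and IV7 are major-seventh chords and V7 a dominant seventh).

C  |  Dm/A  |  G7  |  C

C has root C, degree 1 in C major, so I.
Dm/A has root D, degree 2 in C major, so ii64.
G7: root G is the dominant; dominant seventh chord there is V7.
C has root C, degree 1 in C major, so I.

I - ii64 - V7 - I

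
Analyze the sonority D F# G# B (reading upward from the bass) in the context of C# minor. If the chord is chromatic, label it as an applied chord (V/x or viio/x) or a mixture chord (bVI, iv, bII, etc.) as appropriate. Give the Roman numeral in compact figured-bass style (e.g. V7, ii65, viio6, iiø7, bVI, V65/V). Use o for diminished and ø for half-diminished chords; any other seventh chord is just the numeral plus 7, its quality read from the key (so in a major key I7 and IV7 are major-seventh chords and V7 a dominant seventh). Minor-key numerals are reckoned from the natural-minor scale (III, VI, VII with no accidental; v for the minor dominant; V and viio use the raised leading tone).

viiø43/VI

Stacked in thirds the chord is G#-B-D-F#: a half-diminished seventh chord on G#.
G# sits a half step below A (VI in C# minor); a diminished chord there is the applied leading-tone chord of VI.
With D in the bass the chord is in second inversion, so the figured bass is 43.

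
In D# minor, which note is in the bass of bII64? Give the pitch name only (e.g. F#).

bII in D# minor has root E; the chord is E-G#-B.
The figure 64 means second inversion — the fifth is in the bass.

B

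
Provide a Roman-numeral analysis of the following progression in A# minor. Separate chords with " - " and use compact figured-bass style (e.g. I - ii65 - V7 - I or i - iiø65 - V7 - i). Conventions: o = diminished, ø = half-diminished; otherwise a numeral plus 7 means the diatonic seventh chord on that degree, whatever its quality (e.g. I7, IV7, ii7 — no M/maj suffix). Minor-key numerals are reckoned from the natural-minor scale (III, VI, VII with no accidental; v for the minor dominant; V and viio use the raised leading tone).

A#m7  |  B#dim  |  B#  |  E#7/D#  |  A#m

A#m7: minor seventh chord on A# = scale degree 1 → i7.
B#dim has root B#, degree 2 in A# minor, so iio.
B#: a major triad on B#, the applied dominant of V → V/V.
E#7/D#: root E# is the dominant; dominant seventh chord there is V42.
A#m: minor triad on A# = scale degree 1 → i.

i7 - iio - V/V - V42 - i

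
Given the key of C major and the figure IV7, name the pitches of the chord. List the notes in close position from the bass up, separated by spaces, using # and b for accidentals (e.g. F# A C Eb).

The numeral's case and figure indicate a major seventh chord. In C major its root, scale degree 4, is F.
That chord is spelled F-A-C-E.

F A C E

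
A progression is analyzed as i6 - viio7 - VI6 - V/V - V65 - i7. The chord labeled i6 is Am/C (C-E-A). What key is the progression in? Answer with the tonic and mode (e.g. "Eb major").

A minor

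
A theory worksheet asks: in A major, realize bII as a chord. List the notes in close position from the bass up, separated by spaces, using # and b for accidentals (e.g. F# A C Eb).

Bb D F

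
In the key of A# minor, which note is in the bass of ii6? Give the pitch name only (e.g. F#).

D#

ii in A# minor has root B#; the chord is B#-D#-F##.
The figure 6 means first inversion — the third is in the bass.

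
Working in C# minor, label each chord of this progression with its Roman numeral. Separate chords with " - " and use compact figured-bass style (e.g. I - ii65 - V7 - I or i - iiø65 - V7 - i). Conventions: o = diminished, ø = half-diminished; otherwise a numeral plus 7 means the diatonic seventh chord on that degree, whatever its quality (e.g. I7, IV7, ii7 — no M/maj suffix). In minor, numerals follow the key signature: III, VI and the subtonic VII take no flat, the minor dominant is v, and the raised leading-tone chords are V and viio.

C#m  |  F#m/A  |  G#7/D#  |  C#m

i - iv6 - V43 - i

C#m: root C# is the tonic; minor triad there is i.
F#m/A: minor triad on F# = scale degree 4 → iv6.
G#7/D#: root G# is the dominant; dominant seventh chord there is V43.
C#m has root C#, degree 1 in C# minor, so i.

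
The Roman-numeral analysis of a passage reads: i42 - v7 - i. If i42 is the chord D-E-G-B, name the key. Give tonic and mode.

E minor

i42 is given as D-E-G-B — a minor seventh chord with root E.
If E is scale degree 1 and the mode makes that degree carry a minor seventh chord, the tonic is E and the mode is minor.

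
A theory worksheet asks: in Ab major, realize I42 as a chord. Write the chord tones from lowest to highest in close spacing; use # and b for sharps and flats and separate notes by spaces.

The numeral's case and figure indicate a major seventh chord. In Ab major its root, the first degree, is Ab.
That chord is spelled Ab-C-Eb-G.
The figured bass 42 indicates third inversion, placing the seventh (G) in the bass: G-Ab-C-Eb.

G Ab C Eb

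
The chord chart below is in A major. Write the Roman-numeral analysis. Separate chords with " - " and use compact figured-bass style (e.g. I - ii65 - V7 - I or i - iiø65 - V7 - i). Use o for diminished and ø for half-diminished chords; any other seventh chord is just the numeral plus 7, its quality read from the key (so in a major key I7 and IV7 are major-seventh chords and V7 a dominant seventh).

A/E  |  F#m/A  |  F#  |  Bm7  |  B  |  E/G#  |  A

I64 - vi6 - V/ii - ii7 - V/V - V6 - I

A/E: root A is the tonic; major triad there is I64.
F#m/A: root F# is the submediant; minor triad there is vi6.
F# is the secondary dominant of ii (major triad on F#): V/ii.
Bm7: minor seventh chord on B = scale degree 2 → ii7.
B: a major triad on B, the applied dominant of V → V/V.
E/G#: root E is the dominant; major triad there is V6.
A: root A is the tonic; major triad there is I.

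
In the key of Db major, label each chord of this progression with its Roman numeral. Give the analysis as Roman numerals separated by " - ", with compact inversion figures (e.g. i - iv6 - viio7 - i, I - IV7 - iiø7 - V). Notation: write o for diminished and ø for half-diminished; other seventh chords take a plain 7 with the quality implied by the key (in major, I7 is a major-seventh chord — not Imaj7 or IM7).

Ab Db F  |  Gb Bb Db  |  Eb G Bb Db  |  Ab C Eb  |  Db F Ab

I64 - IV - V7/V - V - I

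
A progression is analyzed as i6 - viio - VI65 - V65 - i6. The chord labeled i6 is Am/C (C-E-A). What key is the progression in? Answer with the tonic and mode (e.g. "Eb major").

The chord Am/C is a minor triad rooted on A; its label is i6.
If A is scale degree 1 and the mode makes that degree carry a minor triad, the tonic is A and the mode is minor.

A minor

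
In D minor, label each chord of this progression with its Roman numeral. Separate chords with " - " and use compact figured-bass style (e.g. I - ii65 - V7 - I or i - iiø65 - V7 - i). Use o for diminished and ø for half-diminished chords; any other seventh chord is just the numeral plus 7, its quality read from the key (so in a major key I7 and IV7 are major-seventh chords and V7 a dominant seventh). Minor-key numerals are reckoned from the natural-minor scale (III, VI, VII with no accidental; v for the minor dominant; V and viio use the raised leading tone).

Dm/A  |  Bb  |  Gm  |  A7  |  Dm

Dm/A: minor triad on D = scale degree 1 → i64.
Bb has root Bb, degree 6 in D minor, so VI.
Gm: minor triad on G = scale degree 4 → iv.
A7: dominant seventh chord on A = scale degree 5 → V7.
Dm: minor triad on D = scale degree 1 → i.

i64 - VI - iv - V7 - i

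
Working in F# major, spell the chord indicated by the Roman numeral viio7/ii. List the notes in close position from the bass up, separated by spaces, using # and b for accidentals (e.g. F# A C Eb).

F## A# C# E

viio7/ii is a secondary leading-tone chord. The target ii is G# in F# major; the applied chord is rooted a semitone below, on F##.
Building a fully diminished seventh chord on F## gives F##-A#-C#-E.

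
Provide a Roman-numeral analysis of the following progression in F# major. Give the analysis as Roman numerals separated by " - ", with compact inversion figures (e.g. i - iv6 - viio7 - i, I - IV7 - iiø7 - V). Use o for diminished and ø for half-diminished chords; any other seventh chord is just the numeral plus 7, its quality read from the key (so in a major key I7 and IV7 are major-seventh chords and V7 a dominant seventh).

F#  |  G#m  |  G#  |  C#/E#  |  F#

I - ii - V/V - V6 - I

F# has root F#, degree 1 in F# major, so I.
G#m: root G# is the supertonic; minor triad there is ii.
G#: a major triad on G#, the applied dominant of V → V/V.
C#/E#: major triad on C# = scale degree 5 → V6.
F# has root F#, degree 1 in F# major, so I.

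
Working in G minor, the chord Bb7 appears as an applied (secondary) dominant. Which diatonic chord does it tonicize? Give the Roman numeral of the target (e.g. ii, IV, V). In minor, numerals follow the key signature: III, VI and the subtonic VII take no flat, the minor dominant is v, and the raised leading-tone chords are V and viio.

The chord is a dominant seventh chord on Bb.
A dominant resolves down a perfect fifth: Bb → Eb. In G minor, Eb is scale degree 6, i.e. VI.

VI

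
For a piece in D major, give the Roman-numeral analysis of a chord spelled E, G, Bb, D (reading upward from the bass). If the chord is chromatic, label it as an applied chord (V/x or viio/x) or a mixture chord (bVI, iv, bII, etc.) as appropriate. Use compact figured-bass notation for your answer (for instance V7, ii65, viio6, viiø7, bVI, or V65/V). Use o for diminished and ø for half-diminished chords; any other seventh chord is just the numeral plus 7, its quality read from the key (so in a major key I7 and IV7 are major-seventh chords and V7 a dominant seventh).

iiø7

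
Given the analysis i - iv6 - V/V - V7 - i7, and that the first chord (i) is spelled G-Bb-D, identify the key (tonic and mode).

G minor

The anchor chord is a minor triad on G, labeled i.
If G is scale degree 1 and the mode makes that degree carry a minor triad, the tonic is G and the mode is minor.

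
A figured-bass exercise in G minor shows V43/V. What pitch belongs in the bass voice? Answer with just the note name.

The applied chord V43/V is rooted on A: A-C#-E-G.
The figure 43 means second inversion — the fifth is in the bass.

E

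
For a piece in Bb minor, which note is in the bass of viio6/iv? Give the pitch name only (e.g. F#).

F

The applied chord viio6/iv is rooted on D: D-F-Ab.
The figure 6 means first inversion — the third is in the bass.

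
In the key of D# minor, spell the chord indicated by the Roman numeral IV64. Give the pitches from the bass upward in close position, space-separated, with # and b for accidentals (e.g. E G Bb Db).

D# G# B#

IV64 is the major subdominant, borrowed from the parallel major. In D# minor that root is G#.
So the chord is G#-B#-D#.
The figured bass 64 indicates second inversion, placing the fifth (D#) in the bass: D#-G#-B#.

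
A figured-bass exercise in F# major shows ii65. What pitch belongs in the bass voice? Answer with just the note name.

ii in F# major has root G#; the chord is G#-B-D#-F#.
The figure 65 means first inversion — the third is in the bass.

B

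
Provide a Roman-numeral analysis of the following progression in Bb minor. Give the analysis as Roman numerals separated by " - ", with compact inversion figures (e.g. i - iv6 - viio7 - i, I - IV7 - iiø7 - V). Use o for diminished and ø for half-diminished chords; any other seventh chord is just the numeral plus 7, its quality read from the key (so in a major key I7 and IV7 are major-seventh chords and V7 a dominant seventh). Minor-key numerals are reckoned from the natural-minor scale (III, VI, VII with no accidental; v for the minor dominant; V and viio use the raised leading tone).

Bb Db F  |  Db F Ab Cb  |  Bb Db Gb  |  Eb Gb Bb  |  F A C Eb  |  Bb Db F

i - V7/VI - VI6 - iv - V7 - i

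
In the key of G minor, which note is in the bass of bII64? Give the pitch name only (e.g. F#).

bII in G minor has root Ab; the chord is Ab-C-Eb.
The figure 64 means second inversion — the fifth is in the bass.

Eb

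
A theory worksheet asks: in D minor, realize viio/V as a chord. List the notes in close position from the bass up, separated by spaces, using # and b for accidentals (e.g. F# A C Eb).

viio/V is a secondary leading-tone chord. The target V is A in D minor; the applied chord is rooted a semitone below, on G#.
Building a diminished triad on G# gives G#-B-D.

G# B D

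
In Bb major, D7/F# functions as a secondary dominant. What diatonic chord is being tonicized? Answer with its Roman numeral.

vi

The chord is a dominant seventh chord on D.
A dominant resolves down a perfect fifth: D → G. In Bb major, G is scale degree 6, i.e. vi.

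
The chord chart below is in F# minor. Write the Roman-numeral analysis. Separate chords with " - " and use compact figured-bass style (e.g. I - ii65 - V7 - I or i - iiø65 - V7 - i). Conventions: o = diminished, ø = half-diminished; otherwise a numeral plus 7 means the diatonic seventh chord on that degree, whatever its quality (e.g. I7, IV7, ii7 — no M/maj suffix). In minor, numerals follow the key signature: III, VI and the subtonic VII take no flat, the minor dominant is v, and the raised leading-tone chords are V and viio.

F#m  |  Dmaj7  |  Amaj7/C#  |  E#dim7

i - VI7 - III65 - viio7

F#m has root F#, degree 1 in F# minor, so i.
Dmaj7: root D is the submediant; major seventh chord there is VI7.
Amaj7/C# has root A, degree 3 in F# minor, so III65.
E#dim7: root E# is the leading tone; fully diminished seventh chord there is viio7.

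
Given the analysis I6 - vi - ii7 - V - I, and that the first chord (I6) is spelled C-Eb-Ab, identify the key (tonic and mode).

Ab major

The anchor chord is a major triad on Ab, labeled I6.
If Ab is scale degree 1 and the mode makes that degree carry a major triad, the tonic is Ab and the mode is major.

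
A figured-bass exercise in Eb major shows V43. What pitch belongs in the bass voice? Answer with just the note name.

F

V in Eb major has root Bb; the chord is Bb-D-F-Ab.
The figure 43 means second inversion — the fifth is in the bass.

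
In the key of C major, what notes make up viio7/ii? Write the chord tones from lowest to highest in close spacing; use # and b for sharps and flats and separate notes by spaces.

The slash marks an applied leading-tone chord: viio of ii. In C major, ii is D, so the leading tone to it is C#, a half step below.
Building a fully diminished seventh chord on C# gives C#-E-G-Bb.

C# E G Bb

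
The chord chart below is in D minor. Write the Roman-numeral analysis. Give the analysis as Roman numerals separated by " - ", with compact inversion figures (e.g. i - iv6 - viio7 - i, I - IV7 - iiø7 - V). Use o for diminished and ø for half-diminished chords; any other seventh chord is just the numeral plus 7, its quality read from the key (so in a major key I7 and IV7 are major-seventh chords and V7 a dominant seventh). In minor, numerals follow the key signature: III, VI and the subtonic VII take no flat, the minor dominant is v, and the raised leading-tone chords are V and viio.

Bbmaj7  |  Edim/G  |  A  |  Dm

VI7 - iio6 - V - i

Bbmaj7 has root Bb, degree 6 in D minor, so VI7.
Edim/G has root E, degree 2 in D minor, so iio6.
A has root A, degree 5 in D minor, so V.
Dm has root D, degree 1 in D minor, so i.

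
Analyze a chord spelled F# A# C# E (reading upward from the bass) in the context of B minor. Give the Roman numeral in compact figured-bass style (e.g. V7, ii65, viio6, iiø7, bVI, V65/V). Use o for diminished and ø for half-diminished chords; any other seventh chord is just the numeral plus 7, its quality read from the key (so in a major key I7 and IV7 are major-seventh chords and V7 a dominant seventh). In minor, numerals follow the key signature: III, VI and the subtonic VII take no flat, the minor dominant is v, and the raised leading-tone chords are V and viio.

The pitches F#-A#-C#-E form a dominant seventh chord rooted on F#.
F# is scale degree 5 in B minor, and a dominant seventh chord on that degree is written V7.

V7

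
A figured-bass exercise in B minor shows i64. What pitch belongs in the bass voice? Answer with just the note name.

i in B minor has root B; the chord is B-D-F#.
The figure 64 means second inversion — the fifth is in the bass.

F#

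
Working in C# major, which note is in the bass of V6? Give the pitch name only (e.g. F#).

V in C# major has root G#; the chord is G#-B#-D#.
The figure 6 means first inversion — the third is in the bass.

B#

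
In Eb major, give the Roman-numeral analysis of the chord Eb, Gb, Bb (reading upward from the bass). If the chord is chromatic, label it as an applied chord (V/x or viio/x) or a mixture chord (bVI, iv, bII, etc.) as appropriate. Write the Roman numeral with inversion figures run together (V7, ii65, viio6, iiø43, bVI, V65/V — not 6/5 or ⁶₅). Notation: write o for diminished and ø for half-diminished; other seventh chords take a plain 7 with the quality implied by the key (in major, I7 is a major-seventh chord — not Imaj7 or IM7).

i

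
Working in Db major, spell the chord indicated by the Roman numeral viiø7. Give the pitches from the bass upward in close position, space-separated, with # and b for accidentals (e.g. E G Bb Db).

In Db major, the leading tone is C, and the diatonic chord built there is a half-diminished seventh chord.
That chord is spelled C-Eb-Gb-Bb.

C Eb Gb Bb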